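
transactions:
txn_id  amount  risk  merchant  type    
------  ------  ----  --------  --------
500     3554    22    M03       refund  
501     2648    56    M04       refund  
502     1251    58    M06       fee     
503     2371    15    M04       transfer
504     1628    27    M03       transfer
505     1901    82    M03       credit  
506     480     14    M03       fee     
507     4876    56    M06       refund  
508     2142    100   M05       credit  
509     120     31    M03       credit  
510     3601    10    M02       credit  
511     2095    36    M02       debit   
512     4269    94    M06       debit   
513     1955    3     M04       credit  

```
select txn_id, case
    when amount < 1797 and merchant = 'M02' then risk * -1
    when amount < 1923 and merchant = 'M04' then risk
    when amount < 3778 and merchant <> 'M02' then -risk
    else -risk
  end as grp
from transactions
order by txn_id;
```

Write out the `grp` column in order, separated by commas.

txn_id=500: amount < 3778 and merchant <> 'M02' → -22
txn_id=501: amount < 3778 and merchant <> 'M02' → -56
txn_id=502: amount < 3778 and merchant <> 'M02' → -58
txn_id=503: amount < 3778 and merchant <> 'M02' → -15
txn_id=504: amount < 3778 and merchant <> 'M02' → -27
txn_id=505: amount < 3778 and merchant <> 'M02' → -82
txn_id=506: amount < 3778 and merchant <> 'M02' → -14
txn_id=507: ELSE → -56
txn_id=508: amount < 3778 and merchant <> 'M02' → -100
txn_id=509: amount < 3778 and merchant <> 'M02' → -31
txn_id=510: ELSE → -10
txn_id=511: ELSE → -36
txn_id=512: ELSE → -94
txn_id=513: amount < 3778 and merchant <> 'M02' → -3

-22, -56, -58, -15, -27, -82, -14, -56, -100, -31, -10, -36, -94, -3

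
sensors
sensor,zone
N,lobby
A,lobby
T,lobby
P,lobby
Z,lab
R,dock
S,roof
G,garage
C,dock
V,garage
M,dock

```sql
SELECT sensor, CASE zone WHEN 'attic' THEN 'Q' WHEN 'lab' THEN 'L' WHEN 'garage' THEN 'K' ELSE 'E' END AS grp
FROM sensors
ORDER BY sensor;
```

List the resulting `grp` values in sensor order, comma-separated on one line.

E, E, K, E, E, E, E, E, E, K, L

sensor=A: ELSE → E
sensor=C: ELSE → E
sensor=G: zone='garage' → K
sensor=M: ELSE → E
sensor=N: ELSE → E
sensor=P: ELSE → E
sensor=R: ELSE → E
sensor=S: ELSE → E
sensor=T: ELSE → E
sensor=V: zone='garage' → K
sensor=Z: zone='lab' → L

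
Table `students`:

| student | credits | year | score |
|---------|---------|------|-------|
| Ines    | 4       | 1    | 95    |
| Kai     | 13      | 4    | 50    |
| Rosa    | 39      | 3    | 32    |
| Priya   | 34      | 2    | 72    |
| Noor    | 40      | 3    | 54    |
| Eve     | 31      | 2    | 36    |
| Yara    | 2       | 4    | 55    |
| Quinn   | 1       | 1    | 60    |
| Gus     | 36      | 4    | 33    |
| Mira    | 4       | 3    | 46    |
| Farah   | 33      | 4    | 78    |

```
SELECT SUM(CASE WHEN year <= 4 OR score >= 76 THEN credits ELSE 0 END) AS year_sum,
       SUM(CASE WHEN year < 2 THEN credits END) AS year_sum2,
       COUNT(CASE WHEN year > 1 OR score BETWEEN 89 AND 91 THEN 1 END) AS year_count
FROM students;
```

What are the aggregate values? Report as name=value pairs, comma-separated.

[year_sum: year <= 4 OR score >= 76]
student=Ines: ✓ → 4
student=Kai: ✓ → 13
student=Rosa: ✓ → 39
student=Priya: ✓ → 34
student=Noor: ✓ → 40
student=Eve: ✓ → 31
student=Yara: ✓ → 2
student=Quinn: ✓ → 1
student=Gus: ✓ → 36
student=Mira: ✓ → 4
student=Farah: ✓ → 33
year_sum = 4 + 13 + 39 + 34 + 40 + 31 + 2 + 1 + 36 + 4 + 33 = 237
—
[year_sum2: year < 2]
student=Ines: ✓ → 4
student=Kai: ✗
student=Rosa: ✗
student=Priya: ✗
student=Noor: ✗
student=Eve: ✗
student=Yara: ✗
student=Quinn: ✓ → 1
student=Gus: ✗
student=Mira: ✗
student=Farah: ✗
year_sum2 = 4 + 1 = 5
—
[year_count: year > 1 OR score BETWEEN 89 AND 91]
student=Ines: ✗
student=Kai: ✓ → 1
student=Rosa: ✓ → 1
student=Priya: ✓ → 1
student=Noor: ✓ → 1
student=Eve: ✓ → 1
student=Yara: ✓ → 1
student=Quinn: ✗
student=Gus: ✓ → 1
student=Mira: ✓ → 1
student=Farah: ✓ → 1
year_count = COUNT(1, 1, 1, 1, 1, 1, 1, 1, 1) = 9

year_sum=237, year_sum2=5, year_count=9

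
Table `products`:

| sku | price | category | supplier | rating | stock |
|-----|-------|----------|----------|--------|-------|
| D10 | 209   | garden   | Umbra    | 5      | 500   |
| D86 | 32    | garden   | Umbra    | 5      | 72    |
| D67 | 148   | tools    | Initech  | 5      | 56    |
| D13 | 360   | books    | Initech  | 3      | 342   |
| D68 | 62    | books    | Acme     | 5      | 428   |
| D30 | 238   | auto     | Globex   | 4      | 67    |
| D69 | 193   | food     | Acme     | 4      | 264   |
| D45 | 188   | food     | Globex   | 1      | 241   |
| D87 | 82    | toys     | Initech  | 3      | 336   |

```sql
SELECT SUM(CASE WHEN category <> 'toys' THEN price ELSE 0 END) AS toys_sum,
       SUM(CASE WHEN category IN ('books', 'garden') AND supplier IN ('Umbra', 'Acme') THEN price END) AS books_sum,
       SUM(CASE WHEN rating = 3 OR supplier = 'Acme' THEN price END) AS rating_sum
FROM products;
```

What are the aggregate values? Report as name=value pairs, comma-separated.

[toys_sum: category <> 'toys']
sku=D10: ✓ → 209
sku=D86: ✓ → 32
sku=D67: ✓ → 148
sku=D13: ✓ → 360
sku=D68: ✓ → 62
sku=D30: ✓ → 238
sku=D69: ✓ → 193
sku=D45: ✓ → 188
sku=D87: ✗
toys_sum = 209 + 32 + 148 + 360 + 62 + 238 + 193 + 188 = 1430
—
[books_sum: category IN ('books', 'garden') AND supplier IN ('Umbra', 'Acme')]
sku=D10: ✓ → 209
sku=D86: ✓ → 32
sku=D67: ✗
sku=D13: ✗
sku=D68: ✓ → 62
sku=D30: ✗
sku=D69: ✗
sku=D45: ✗
sku=D87: ✗
books_sum = 209 + 32 + 62 = 303
—
[rating_sum: rating = 3 OR supplier = 'Acme']
sku=D10: ✗
sku=D86: ✗
sku=D67: ✗
sku=D13: ✓ → 360
sku=D68: ✓ → 62
sku=D30: ✗
sku=D69: ✓ → 193
sku=D45: ✗
sku=D87: ✓ → 82
rating_sum = 360 + 62 + 193 + 82 = 697

toys_sum=1430, books_sum=303, rating_sum=697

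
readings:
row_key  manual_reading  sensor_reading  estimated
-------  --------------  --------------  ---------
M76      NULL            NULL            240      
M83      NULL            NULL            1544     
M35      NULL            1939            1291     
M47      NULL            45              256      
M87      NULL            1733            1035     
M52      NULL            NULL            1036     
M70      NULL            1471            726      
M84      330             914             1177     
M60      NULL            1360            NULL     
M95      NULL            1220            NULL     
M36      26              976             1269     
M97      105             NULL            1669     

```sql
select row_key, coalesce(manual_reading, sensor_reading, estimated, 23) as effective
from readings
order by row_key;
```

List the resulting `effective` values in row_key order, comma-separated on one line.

row_key=M35: manual_reading=NULL, sensor_reading=1939 → 1939
row_key=M36: manual_reading=26 → 26
row_key=M47: manual_reading=NULL, sensor_reading=45 → 45
row_key=M52: manual_reading=NULL, sensor_reading=NULL, estimated=1036 → 1036
row_key=M60: manual_reading=NULL, sensor_reading=1360 → 1360
row_key=M70: manual_reading=NULL, sensor_reading=1471 → 1471
row_key=M76: manual_reading=NULL, sensor_reading=NULL, estimated=240 → 240
row_key=M83: manual_reading=NULL, sensor_reading=NULL, estimated=1544 → 1544
row_key=M84: manual_reading=330 → 330
row_key=M87: manual_reading=NULL, sensor_reading=1733 → 1733
row_key=M95: manual_reading=NULL, sensor_reading=1220 → 1220
row_key=M97: manual_reading=105 → 105

1939, 26, 45, 1036, 1360, 1471, 240, 1544, 330, 1733, 1220, 105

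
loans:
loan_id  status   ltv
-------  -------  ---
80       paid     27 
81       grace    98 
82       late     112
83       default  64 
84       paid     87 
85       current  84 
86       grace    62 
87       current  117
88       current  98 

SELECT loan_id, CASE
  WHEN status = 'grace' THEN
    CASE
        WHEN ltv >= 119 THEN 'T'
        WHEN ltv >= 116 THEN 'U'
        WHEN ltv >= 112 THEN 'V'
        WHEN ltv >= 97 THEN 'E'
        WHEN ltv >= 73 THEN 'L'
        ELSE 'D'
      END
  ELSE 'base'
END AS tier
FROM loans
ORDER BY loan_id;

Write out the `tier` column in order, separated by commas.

loan_id=80: status='paid' → outer ELSE → base
loan_id=81: status='grace' → inner[ltv >= 97] → E
loan_id=82: status='late' → outer ELSE → base
loan_id=83: status='default' → outer ELSE → base
loan_id=84: status='paid' → outer ELSE → base
loan_id=85: status='current' → outer ELSE → base
loan_id=86: status='grace' → inner[ELSE] → D
loan_id=87: status='current' → outer ELSE → base
loan_id=88: status='current' → outer ELSE → base

base, E, base, base, base, base, D, base, base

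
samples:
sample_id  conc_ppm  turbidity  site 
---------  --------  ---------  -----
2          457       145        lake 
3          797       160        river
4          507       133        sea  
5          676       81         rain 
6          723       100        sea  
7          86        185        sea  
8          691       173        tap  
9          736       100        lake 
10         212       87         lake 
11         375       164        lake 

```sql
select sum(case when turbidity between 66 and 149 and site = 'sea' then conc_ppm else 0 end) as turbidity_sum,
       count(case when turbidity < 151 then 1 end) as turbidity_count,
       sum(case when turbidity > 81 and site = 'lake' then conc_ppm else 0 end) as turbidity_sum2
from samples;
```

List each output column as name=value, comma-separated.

[turbidity_sum: turbidity between 66 and 149 and site = 'sea']
sample_id=2: ✗
sample_id=3: ✗
sample_id=4: ✓ → 507
sample_id=5: ✗
sample_id=6: ✓ → 723
sample_id=7: ✗
sample_id=8: ✗
sample_id=9: ✗
sample_id=10: ✗
sample_id=11: ✗
turbidity_sum = 507 + 723 = 1230
—
[turbidity_count: turbidity < 151]
sample_id=2: ✓ → 1
sample_id=3: ✗
sample_id=4: ✓ → 1
sample_id=5: ✓ → 1
sample_id=6: ✓ → 1
sample_id=7: ✗
sample_id=8: ✗
sample_id=9: ✓ → 1
sample_id=10: ✓ → 1
sample_id=11: ✗
turbidity_count = COUNT(1, 1, 1, 1, 1, 1) = 6
—
[turbidity_sum2: turbidity > 81 and site = 'lake']
sample_id=2: ✓ → 457
sample_id=3: ✗
sample_id=4: ✗
sample_id=5: ✗
sample_id=6: ✗
sample_id=7: ✗
sample_id=8: ✗
sample_id=9: ✓ → 736
sample_id=10: ✓ → 212
sample_id=11: ✓ → 375
turbidity_sum2 = 457 + 736 + 212 + 375 = 1780

turbidity_sum=1230, turbidity_count=6, turbidity_sum2=1780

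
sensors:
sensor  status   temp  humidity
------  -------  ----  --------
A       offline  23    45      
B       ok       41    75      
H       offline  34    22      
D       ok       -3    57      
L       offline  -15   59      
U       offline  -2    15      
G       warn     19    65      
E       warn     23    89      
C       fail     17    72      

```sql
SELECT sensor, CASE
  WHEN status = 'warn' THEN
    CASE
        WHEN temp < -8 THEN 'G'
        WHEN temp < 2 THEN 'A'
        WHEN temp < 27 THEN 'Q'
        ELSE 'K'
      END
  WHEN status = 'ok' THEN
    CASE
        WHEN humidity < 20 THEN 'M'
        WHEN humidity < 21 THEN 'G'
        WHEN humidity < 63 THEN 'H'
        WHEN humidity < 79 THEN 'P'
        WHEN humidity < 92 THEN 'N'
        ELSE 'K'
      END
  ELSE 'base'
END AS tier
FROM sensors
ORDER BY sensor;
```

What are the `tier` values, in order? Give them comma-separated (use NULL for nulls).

base, P, base, H, Q, Q, base, base, base

sensor=A: status='offline' → outer ELSE → base
sensor=B: status='ok' → inner[humidity < 79] → P
sensor=C: status='fail' → outer ELSE → base
sensor=D: status='ok' → inner[humidity < 63] → H
sensor=E: status='warn' → inner[temp < 27] → Q
sensor=G: status='warn' → inner[temp < 27] → Q
sensor=H: status='offline' → outer ELSE → base
sensor=L: status='offline' → outer ELSE → base
sensor=U: status='offline' → outer ELSE → base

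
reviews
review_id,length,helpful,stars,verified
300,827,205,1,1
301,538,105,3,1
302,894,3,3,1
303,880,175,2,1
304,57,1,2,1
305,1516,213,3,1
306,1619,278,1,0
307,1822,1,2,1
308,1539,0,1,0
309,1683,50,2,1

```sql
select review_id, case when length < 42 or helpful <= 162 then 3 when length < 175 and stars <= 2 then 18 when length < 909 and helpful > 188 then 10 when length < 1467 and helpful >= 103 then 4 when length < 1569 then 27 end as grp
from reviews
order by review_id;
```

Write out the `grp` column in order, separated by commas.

review_id=300: length < 909 and helpful > 188 → 10
review_id=301: length < 42 or helpful <= 162 → 3
review_id=302: length < 42 or helpful <= 162 → 3
review_id=303: length < 1467 and helpful >= 103 → 4
review_id=304: length < 42 or helpful <= 162 → 3
review_id=305: length < 1569 → 27
review_id=306: (no match → NULL) → NULL
review_id=307: length < 42 or helpful <= 162 → 3
review_id=308: length < 42 or helpful <= 162 → 3
review_id=309: length < 42 or helpful <= 162 → 3

10, 3, 3, 4, 3, 27, NULL, 3, 3, 3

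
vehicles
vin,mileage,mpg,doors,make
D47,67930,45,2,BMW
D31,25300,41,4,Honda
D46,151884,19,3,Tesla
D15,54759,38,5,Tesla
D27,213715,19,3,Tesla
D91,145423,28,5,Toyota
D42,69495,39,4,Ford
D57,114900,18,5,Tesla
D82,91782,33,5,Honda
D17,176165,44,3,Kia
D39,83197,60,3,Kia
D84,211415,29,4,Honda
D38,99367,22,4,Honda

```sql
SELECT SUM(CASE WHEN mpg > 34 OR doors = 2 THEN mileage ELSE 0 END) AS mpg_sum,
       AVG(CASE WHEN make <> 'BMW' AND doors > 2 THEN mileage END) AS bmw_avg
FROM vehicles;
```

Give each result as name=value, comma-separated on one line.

mpg_sum=476846, bmw_avg=119783.5

[mpg_sum: mpg > 34 OR doors = 2]
vin=D47: ✓ → 67930
vin=D31: ✓ → 25300
vin=D46: ✗
vin=D15: ✓ → 54759
vin=D27: ✗
vin=D91: ✗
vin=D42: ✓ → 69495
vin=D57: ✗
vin=D82: ✗
vin=D17: ✓ → 176165
vin=D39: ✓ → 83197
vin=D84: ✗
vin=D38: ✗
mpg_sum = 67930 + 25300 + 54759 + 69495 + 176165 + 83197 = 476846
—
[bmw_avg: make <> 'BMW' AND doors > 2]
vin=D47: ✗
vin=D31: ✓ → 25300
vin=D46: ✓ → 151884
vin=D15: ✓ → 54759
vin=D27: ✓ → 213715
vin=D91: ✓ → 145423
vin=D42: ✓ → 69495
vin=D57: ✓ → 114900
vin=D82: ✓ → 91782
vin=D17: ✓ → 176165
vin=D39: ✓ → 83197
vin=D84: ✓ → 211415
vin=D38: ✓ → 99367
bmw_avg = (25300 + 151884 + 54759 + 213715 + 145423 + 69495 + 114900 + 91782 + 176165 + 83197 + 211415 + 99367) / 12 = 119783.5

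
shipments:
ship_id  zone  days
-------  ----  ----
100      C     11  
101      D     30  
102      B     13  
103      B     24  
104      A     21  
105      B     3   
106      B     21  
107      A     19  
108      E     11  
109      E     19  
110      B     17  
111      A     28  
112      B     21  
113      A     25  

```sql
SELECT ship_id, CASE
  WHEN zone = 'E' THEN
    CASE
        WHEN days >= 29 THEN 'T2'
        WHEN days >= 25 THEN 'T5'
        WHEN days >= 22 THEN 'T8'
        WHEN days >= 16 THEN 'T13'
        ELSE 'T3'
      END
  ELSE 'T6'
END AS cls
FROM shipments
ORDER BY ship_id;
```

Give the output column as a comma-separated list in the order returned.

T6, T6, T6, T6, T6, T6, T6, T6, T3, T13, T6, T6, T6, T6

ship_id=100: zone='C' → outer ELSE → T6
ship_id=101: zone='D' → outer ELSE → T6
ship_id=102: zone='B' → outer ELSE → T6
ship_id=103: zone='B' → outer ELSE → T6
ship_id=104: zone='A' → outer ELSE → T6
ship_id=105: zone='B' → outer ELSE → T6
ship_id=106: zone='B' → outer ELSE → T6
ship_id=107: zone='A' → outer ELSE → T6
ship_id=108: zone='E' → inner[ELSE] → T3
ship_id=109: zone='E' → inner[days >= 16] → T13
ship_id=110: zone='B' → outer ELSE → T6
ship_id=111: zone='A' → outer ELSE → T6
ship_id=112: zone='B' → outer ELSE → T6
ship_id=113: zone='A' → outer ELSE → T6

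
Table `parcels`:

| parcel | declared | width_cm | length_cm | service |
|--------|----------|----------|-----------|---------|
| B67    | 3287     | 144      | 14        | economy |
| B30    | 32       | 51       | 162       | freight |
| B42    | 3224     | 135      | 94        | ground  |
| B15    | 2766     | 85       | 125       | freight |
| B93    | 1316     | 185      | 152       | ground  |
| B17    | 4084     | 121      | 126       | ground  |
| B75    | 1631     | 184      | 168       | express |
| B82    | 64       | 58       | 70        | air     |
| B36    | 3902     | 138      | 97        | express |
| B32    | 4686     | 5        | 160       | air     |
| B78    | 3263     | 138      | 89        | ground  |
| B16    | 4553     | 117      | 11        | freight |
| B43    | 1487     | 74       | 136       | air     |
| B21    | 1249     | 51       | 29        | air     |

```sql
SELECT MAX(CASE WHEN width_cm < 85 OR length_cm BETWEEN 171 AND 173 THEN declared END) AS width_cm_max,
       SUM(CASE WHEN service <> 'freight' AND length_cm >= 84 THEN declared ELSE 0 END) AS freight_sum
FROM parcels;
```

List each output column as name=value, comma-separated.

width_cm_max=4686, freight_sum=23593

[width_cm_max: width_cm < 85 OR length_cm BETWEEN 171 AND 173]
parcel=B67: ✗
parcel=B30: ✓ → 32
parcel=B42: ✗
parcel=B15: ✗
parcel=B93: ✗
parcel=B17: ✗
parcel=B75: ✗
parcel=B82: ✓ → 64
parcel=B36: ✗
parcel=B32: ✓ → 4686
parcel=B78: ✗
parcel=B16: ✗
parcel=B43: ✓ → 1487
parcel=B21: ✓ → 1249
width_cm_max = MAX(32, 64, 4686, 1487, 1249) = 4686
—
[freight_sum: service <> 'freight' AND length_cm >= 84]
parcel=B67: ✗
parcel=B30: ✗
parcel=B42: ✓ → 3224
parcel=B15: ✗
parcel=B93: ✓ → 1316
parcel=B17: ✓ → 4084
parcel=B75: ✓ → 1631
parcel=B82: ✗
parcel=B36: ✓ → 3902
parcel=B32: ✓ → 4686
parcel=B78: ✓ → 3263
parcel=B16: ✗
parcel=B43: ✓ → 1487
parcel=B21: ✗
freight_sum = 3224 + 1316 + 4084 + 1631 + 3902 + 4686 + 3263 + 1487 = 23593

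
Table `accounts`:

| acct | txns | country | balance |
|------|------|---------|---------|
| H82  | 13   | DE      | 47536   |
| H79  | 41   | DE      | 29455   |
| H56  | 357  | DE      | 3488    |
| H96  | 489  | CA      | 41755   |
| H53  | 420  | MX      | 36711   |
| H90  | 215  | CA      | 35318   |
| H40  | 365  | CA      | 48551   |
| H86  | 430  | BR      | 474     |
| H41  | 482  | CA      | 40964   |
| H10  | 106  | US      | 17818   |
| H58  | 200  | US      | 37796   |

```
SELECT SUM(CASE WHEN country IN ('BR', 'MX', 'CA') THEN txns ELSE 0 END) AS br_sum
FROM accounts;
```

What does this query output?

2401

acct=H82: ✗
acct=H79: ✗
acct=H56: ✗
acct=H96: ✓ → 489
acct=H53: ✓ → 420
acct=H90: ✓ → 215
acct=H40: ✓ → 365
acct=H86: ✓ → 430
acct=H41: ✓ → 482
acct=H10: ✗
acct=H58: ✗
br_sum = 489 + 420 + 215 + 365 + 430 + 482 = 2401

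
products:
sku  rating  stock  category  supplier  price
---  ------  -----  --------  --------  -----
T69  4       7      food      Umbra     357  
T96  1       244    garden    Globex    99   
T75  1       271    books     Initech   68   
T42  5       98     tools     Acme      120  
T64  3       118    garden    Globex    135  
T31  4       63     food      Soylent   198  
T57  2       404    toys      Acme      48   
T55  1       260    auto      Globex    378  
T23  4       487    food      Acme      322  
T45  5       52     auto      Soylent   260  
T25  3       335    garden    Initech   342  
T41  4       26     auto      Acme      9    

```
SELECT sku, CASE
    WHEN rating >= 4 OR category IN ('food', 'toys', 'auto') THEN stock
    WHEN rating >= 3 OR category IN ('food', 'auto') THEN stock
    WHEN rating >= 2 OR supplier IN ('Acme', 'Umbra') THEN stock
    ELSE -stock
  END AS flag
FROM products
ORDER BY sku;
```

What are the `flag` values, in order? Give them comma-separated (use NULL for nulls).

sku=T23: rating >= 4 OR category IN ('food', 'toys', 'auto') → 487
sku=T25: rating >= 3 OR category IN ('food', 'auto') → 335
sku=T31: rating >= 4 OR category IN ('food', 'toys', 'auto') → 63
sku=T41: rating >= 4 OR category IN ('food', 'toys', 'auto') → 26
sku=T42: rating >= 4 OR category IN ('food', 'toys', 'auto') → 98
sku=T45: rating >= 4 OR category IN ('food', 'toys', 'auto') → 52
sku=T55: rating >= 4 OR category IN ('food', 'toys', 'auto') → 260
sku=T57: rating >= 4 OR category IN ('food', 'toys', 'auto') → 404
sku=T64: rating >= 3 OR category IN ('food', 'auto') → 118
sku=T69: rating >= 4 OR category IN ('food', 'toys', 'auto') → 7
sku=T75: ELSE → -271
sku=T96: ELSE → -244

487, 335, 63, 26, 98, 52, 260, 404, 118, 7, -271, -244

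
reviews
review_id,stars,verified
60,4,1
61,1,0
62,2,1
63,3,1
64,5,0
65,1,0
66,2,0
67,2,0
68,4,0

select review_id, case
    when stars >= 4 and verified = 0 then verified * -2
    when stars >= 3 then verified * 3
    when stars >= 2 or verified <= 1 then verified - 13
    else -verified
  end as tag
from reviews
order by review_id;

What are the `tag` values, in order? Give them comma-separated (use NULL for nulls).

review_id=60: stars >= 3 → 3
review_id=61: stars >= 2 or verified <= 1 → -13
review_id=62: stars >= 2 or verified <= 1 → -12
review_id=63: stars >= 3 → 3
review_id=64: stars >= 4 and verified = 0 → 0
review_id=65: stars >= 2 or verified <= 1 → -13
review_id=66: stars >= 2 or verified <= 1 → -13
review_id=67: stars >= 2 or verified <= 1 → -13
review_id=68: stars >= 4 and verified = 0 → 0

3, -13, -12, 3, 0, -13, -13, -13, 0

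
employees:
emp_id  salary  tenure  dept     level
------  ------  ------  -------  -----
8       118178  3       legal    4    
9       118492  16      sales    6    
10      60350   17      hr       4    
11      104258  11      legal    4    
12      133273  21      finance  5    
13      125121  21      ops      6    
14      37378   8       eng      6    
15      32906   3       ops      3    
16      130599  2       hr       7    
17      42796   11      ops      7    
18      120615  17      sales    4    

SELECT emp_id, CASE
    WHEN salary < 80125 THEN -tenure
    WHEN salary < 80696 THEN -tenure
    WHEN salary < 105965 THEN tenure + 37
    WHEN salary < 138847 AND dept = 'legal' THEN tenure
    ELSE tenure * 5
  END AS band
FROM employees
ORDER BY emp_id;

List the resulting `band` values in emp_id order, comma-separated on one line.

emp_id=8: salary < 138847 AND dept = 'legal' → 3
emp_id=9: ELSE → 80
emp_id=10: salary < 80125 → -17
emp_id=11: salary < 105965 → 48
emp_id=12: ELSE → 105
emp_id=13: ELSE → 105
emp_id=14: salary < 80125 → -8
emp_id=15: salary < 80125 → -3
emp_id=16: ELSE → 10
emp_id=17: salary < 80125 → -11
emp_id=18: ELSE → 85

3, 80, -17, 48, 105, 105, -8, -3, 10, -11, 85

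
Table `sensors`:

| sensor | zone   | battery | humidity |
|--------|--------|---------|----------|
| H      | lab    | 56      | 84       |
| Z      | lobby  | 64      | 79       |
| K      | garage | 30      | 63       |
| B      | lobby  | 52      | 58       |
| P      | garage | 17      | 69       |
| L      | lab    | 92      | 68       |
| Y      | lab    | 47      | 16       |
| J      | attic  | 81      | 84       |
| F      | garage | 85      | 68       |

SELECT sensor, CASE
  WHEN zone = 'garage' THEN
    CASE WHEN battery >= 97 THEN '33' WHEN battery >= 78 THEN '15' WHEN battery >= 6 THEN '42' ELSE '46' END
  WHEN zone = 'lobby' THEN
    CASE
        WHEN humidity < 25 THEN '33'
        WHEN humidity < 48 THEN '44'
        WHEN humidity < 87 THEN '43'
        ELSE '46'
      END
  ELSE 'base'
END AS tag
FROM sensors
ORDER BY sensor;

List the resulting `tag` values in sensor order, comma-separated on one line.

43, 15, base, base, 42, base, 42, base, 43

sensor=B: zone='lobby' → inner[humidity < 87] → 43
sensor=F: zone='garage' → inner[battery >= 78] → 15
sensor=H: zone='lab' → outer ELSE → base
sensor=J: zone='attic' → outer ELSE → base
sensor=K: zone='garage' → inner[battery >= 6] → 42
sensor=L: zone='lab' → outer ELSE → base
sensor=P: zone='garage' → inner[battery >= 6] → 42
sensor=Y: zone='lab' → outer ELSE → base
sensor=Z: zone='lobby' → inner[humidity < 87] → 43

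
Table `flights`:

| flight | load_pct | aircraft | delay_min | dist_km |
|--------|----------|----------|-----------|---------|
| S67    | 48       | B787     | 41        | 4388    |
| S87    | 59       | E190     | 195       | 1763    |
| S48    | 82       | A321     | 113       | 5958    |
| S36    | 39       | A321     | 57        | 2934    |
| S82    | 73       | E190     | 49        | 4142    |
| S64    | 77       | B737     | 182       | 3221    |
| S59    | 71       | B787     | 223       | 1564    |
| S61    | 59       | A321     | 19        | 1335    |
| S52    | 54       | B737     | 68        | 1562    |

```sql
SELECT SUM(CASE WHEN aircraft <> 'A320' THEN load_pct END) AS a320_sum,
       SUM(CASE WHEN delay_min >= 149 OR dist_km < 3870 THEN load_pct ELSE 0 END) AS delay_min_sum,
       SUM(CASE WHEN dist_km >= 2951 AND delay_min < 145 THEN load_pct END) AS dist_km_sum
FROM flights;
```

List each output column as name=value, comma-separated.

[a320_sum: aircraft <> 'A320']
flight=S67: ✓ → 48
flight=S87: ✓ → 59
flight=S48: ✓ → 82
flight=S36: ✓ → 39
flight=S82: ✓ → 73
flight=S64: ✓ → 77
flight=S59: ✓ → 71
flight=S61: ✓ → 59
flight=S52: ✓ → 54
a320_sum = 48 + 59 + 82 + 39 + 73 + 77 + 71 + 59 + 54 = 562
—
[delay_min_sum: delay_min >= 149 OR dist_km < 3870]
flight=S67: ✗
flight=S87: ✓ → 59
flight=S48: ✗
flight=S36: ✓ → 39
flight=S82: ✗
flight=S64: ✓ → 77
flight=S59: ✓ → 71
flight=S61: ✓ → 59
flight=S52: ✓ → 54
delay_min_sum = 59 + 39 + 77 + 71 + 59 + 54 = 359
—
[dist_km_sum: dist_km >= 2951 AND delay_min < 145]
flight=S67: ✓ → 48
flight=S87: ✗
flight=S48: ✓ → 82
flight=S36: ✗
flight=S82: ✓ → 73
flight=S64: ✗
flight=S59: ✗
flight=S61: ✗
flight=S52: ✗
dist_km_sum = 48 + 82 + 73 = 203

a320_sum=562, delay_min_sum=359, dist_km_sum=203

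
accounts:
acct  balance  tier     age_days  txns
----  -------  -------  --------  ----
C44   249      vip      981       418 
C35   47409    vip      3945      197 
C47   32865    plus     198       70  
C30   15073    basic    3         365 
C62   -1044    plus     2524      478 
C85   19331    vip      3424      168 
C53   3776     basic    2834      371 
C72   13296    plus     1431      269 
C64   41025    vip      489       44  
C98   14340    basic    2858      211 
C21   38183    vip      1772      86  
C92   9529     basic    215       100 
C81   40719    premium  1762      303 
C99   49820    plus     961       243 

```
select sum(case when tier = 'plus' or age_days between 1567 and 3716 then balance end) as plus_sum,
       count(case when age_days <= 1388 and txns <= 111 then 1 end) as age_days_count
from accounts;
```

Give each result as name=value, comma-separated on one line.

plus_sum=211286, age_days_count=3

[plus_sum: tier = 'plus' or age_days between 1567 and 3716]
acct=C44: ✗
acct=C35: ✗
acct=C47: ✓ → 32865
acct=C30: ✗
acct=C62: ✓ → -1044
acct=C85: ✓ → 19331
acct=C53: ✓ → 3776
acct=C72: ✓ → 13296
acct=C64: ✗
acct=C98: ✓ → 14340
acct=C21: ✓ → 38183
acct=C92: ✗
acct=C81: ✓ → 40719
acct=C99: ✓ → 49820
plus_sum = 32865 + -1044 + 19331 + 3776 + 13296 + 14340 + 38183 + 40719 + 49820 = 211286
—
[age_days_count: age_days <= 1388 and txns <= 111]
acct=C44: ✗
acct=C35: ✗
acct=C47: ✓ → 1
acct=C30: ✗
acct=C62: ✗
acct=C85: ✗
acct=C53: ✗
acct=C72: ✗
acct=C64: ✓ → 1
acct=C98: ✗
acct=C21: ✗
acct=C92: ✓ → 1
acct=C81: ✗
acct=C99: ✗
age_days_count = COUNT(1, 1, 1) = 3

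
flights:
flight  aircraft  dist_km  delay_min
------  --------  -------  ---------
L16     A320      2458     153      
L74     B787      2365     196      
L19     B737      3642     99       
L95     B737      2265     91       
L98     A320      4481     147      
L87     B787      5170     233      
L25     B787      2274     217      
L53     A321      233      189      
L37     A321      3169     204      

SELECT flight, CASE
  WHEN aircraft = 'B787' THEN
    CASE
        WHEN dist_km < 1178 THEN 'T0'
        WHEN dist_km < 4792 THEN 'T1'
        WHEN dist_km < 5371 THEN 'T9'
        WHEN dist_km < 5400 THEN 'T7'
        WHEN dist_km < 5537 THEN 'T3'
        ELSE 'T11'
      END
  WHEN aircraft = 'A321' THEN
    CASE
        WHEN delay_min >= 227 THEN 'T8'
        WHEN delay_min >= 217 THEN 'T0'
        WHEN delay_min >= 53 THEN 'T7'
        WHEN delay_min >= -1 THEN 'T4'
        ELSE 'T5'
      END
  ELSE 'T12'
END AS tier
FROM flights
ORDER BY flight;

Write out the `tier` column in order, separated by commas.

T12, T12, T1, T7, T7, T1, T9, T12, T12

flight=L16: aircraft='A320' → outer ELSE → T12
flight=L19: aircraft='B737' → outer ELSE → T12
flight=L25: aircraft='B787' → inner[dist_km < 4792] → T1
flight=L37: aircraft='A321' → inner[delay_min >= 53] → T7
flight=L53: aircraft='A321' → inner[delay_min >= 53] → T7
flight=L74: aircraft='B787' → inner[dist_km < 4792] → T1
flight=L87: aircraft='B787' → inner[dist_km < 5371] → T9
flight=L95: aircraft='B737' → outer ELSE → T12
flight=L98: aircraft='A320' → outer ELSE → T12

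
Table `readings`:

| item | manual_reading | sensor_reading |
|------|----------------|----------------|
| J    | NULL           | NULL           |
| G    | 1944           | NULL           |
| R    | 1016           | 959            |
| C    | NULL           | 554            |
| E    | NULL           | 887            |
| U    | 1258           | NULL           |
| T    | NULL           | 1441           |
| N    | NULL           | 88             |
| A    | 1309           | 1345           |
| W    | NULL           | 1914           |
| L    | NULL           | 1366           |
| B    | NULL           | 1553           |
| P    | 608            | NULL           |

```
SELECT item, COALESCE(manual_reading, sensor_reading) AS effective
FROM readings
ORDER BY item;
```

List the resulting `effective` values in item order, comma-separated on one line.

item=A: manual_reading=1309 → 1309
item=B: manual_reading=NULL, sensor_reading=1553 → 1553
item=C: manual_reading=NULL, sensor_reading=554 → 554
item=E: manual_reading=NULL, sensor_reading=887 → 887
item=G: manual_reading=1944 → 1944
item=J: manual_reading=NULL, sensor_reading=NULL (all NULL) → NULL
item=L: manual_reading=NULL, sensor_reading=1366 → 1366
item=N: manual_reading=NULL, sensor_reading=88 → 88
item=P: manual_reading=608 → 608
item=R: manual_reading=1016 → 1016
item=T: manual_reading=NULL, sensor_reading=1441 → 1441
item=U: manual_reading=1258 → 1258
item=W: manual_reading=NULL, sensor_reading=1914 → 1914

1309, 1553, 554, 887, 1944, NULL, 1366, 88, 608, 1016, 1441, 1258, 1914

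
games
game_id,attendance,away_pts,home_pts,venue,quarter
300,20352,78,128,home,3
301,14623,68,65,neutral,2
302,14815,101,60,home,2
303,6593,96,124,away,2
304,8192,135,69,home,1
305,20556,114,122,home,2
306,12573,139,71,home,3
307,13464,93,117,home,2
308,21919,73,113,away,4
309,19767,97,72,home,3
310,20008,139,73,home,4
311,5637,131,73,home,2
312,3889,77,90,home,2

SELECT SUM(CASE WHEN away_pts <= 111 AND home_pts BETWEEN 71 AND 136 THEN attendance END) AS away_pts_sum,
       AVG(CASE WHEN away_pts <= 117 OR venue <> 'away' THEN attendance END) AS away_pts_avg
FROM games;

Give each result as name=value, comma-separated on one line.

[away_pts_sum: away_pts <= 111 AND home_pts BETWEEN 71 AND 136]
game_id=300: ✓ → 20352
game_id=301: ✗
game_id=302: ✗
game_id=303: ✓ → 6593
game_id=304: ✗
game_id=305: ✗
game_id=306: ✗
game_id=307: ✓ → 13464
game_id=308: ✓ → 21919
game_id=309: ✓ → 19767
game_id=310: ✗
game_id=311: ✗
game_id=312: ✓ → 3889
away_pts_sum = 20352 + 6593 + 13464 + 21919 + 19767 + 3889 = 85984
—
[away_pts_avg: away_pts <= 117 OR venue <> 'away']
game_id=300: ✓ → 20352
game_id=301: ✓ → 14623
game_id=302: ✓ → 14815
game_id=303: ✓ → 6593
game_id=304: ✓ → 8192
game_id=305: ✓ → 20556
game_id=306: ✓ → 12573
game_id=307: ✓ → 13464
game_id=308: ✓ → 21919
game_id=309: ✓ → 19767
game_id=310: ✓ → 20008
game_id=311: ✓ → 5637
game_id=312: ✓ → 3889
away_pts_avg = (20352 + 14623 + 14815 + 6593 + 8192 + 20556 + 12573 + 13464 + 21919 + 19767 + 20008 + 5637 + 3889) / 13 = 14029.8461538462

away_pts_sum=85984, away_pts_avg=14029.8461538462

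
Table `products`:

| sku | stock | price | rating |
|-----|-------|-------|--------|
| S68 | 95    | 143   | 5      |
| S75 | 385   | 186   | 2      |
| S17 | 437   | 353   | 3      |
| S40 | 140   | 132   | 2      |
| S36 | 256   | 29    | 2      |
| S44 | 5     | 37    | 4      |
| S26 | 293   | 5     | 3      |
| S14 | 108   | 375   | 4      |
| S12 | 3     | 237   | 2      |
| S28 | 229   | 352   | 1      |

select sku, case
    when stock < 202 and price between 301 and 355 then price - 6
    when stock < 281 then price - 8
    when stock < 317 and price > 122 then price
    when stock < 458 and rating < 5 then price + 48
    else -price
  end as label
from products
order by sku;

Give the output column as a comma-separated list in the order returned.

229, 367, 401, 53, 344, 21, 124, 29, 135, 234

sku=S12: stock < 281 → 229
sku=S14: stock < 281 → 367
sku=S17: stock < 458 and rating < 5 → 401
sku=S26: stock < 458 and rating < 5 → 53
sku=S28: stock < 281 → 344
sku=S36: stock < 281 → 21
sku=S40: stock < 281 → 124
sku=S44: stock < 281 → 29
sku=S68: stock < 281 → 135
sku=S75: stock < 458 and rating < 5 → 234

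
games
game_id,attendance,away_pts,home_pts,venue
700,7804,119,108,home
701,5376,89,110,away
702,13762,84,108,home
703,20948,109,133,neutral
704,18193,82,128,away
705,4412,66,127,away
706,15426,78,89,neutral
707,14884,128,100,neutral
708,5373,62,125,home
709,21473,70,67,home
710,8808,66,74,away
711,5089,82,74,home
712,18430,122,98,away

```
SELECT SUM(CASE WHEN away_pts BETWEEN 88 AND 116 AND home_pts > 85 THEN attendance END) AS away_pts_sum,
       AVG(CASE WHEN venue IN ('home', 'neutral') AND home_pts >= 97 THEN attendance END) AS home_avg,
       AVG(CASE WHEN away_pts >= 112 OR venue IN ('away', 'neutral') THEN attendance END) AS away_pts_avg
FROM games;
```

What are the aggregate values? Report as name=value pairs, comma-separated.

[away_pts_sum: away_pts BETWEEN 88 AND 116 AND home_pts > 85]
game_id=700: ✗
game_id=701: ✓ → 5376
game_id=702: ✗
game_id=703: ✓ → 20948
game_id=704: ✗
game_id=705: ✗
game_id=706: ✗
game_id=707: ✗
game_id=708: ✗
game_id=709: ✗
game_id=710: ✗
game_id=711: ✗
game_id=712: ✗
away_pts_sum = 5376 + 20948 = 26324
—
[home_avg: venue IN ('home', 'neutral') AND home_pts >= 97]
game_id=700: ✓ → 7804
game_id=701: ✗
game_id=702: ✓ → 13762
game_id=703: ✓ → 20948
game_id=704: ✗
game_id=705: ✗
game_id=706: ✗
game_id=707: ✓ → 14884
game_id=708: ✓ → 5373
game_id=709: ✗
game_id=710: ✗
game_id=711: ✗
game_id=712: ✗
home_avg = (7804 + 13762 + 20948 + 14884 + 5373) / 5 = 12554.2
—
[away_pts_avg: away_pts >= 112 OR venue IN ('away', 'neutral')]
game_id=700: ✓ → 7804
game_id=701: ✓ → 5376
game_id=702: ✗
game_id=703: ✓ → 20948
game_id=704: ✓ → 18193
game_id=705: ✓ → 4412
game_id=706: ✓ → 15426
game_id=707: ✓ → 14884
game_id=708: ✗
game_id=709: ✗
game_id=710: ✓ → 8808
game_id=711: ✗
game_id=712: ✓ → 18430
away_pts_avg = (7804 + 5376 + 20948 + 18193 + 4412 + 15426 + 14884 + 8808 + 18430) / 9 = 12697.8888888889

away_pts_sum=26324, home_avg=12554.2, away_pts_avg=12697.8888888889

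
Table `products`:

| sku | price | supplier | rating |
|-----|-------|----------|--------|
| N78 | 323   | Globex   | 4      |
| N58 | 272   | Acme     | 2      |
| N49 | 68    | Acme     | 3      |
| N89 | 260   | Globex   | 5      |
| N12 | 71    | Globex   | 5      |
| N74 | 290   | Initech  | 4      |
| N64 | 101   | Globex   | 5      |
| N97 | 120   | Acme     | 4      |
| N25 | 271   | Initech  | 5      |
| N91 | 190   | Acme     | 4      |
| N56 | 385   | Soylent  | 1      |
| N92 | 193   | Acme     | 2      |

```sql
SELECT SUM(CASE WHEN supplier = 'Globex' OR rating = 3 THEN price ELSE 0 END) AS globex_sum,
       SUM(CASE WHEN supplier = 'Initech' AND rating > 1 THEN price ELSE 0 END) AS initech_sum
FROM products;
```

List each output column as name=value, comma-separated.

globex_sum=823, initech_sum=561

[globex_sum: supplier = 'Globex' OR rating = 3]
sku=N78: ✓ → 323
sku=N58: ✗
sku=N49: ✓ → 68
sku=N89: ✓ → 260
sku=N12: ✓ → 71
sku=N74: ✗
sku=N64: ✓ → 101
sku=N97: ✗
sku=N25: ✗
sku=N91: ✗
sku=N56: ✗
sku=N92: ✗
globex_sum = 323 + 68 + 260 + 71 + 101 = 823
—
[initech_sum: supplier = 'Initech' AND rating > 1]
sku=N78: ✗
sku=N58: ✗
sku=N49: ✗
sku=N89: ✗
sku=N12: ✗
sku=N74: ✓ → 290
sku=N64: ✗
sku=N97: ✗
sku=N25: ✓ → 271
sku=N91: ✗
sku=N56: ✗
sku=N92: ✗
initech_sum = 290 + 271 = 561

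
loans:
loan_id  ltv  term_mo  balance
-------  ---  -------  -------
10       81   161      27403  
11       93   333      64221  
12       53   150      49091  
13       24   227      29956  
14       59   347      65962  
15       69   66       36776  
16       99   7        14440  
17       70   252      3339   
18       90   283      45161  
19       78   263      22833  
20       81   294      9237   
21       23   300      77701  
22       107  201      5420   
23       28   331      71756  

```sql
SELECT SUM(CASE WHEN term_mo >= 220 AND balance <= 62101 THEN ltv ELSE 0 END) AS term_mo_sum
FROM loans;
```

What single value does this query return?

loan_id=10: ✗
loan_id=11: ✗
loan_id=12: ✗
loan_id=13: ✓ → 24
loan_id=14: ✗
loan_id=15: ✗
loan_id=16: ✗
loan_id=17: ✓ → 70
loan_id=18: ✓ → 90
loan_id=19: ✓ → 78
loan_id=20: ✓ → 81
loan_id=21: ✗
loan_id=22: ✗
loan_id=23: ✗
term_mo_sum = 24 + 70 + 90 + 78 + 81 = 343

343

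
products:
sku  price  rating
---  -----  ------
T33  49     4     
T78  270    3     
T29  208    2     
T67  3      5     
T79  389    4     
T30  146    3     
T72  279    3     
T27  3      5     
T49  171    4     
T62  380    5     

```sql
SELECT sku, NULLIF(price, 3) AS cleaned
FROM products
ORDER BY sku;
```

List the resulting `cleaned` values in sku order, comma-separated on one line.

sku=T27: price=3 vs 3: equal → NULL
sku=T29: price=208 vs 3: differ → 208
sku=T30: price=146 vs 3: differ → 146
sku=T33: price=49 vs 3: differ → 49
sku=T49: price=171 vs 3: differ → 171
sku=T62: price=380 vs 3: differ → 380
sku=T67: price=3 vs 3: equal → NULL
sku=T72: price=279 vs 3: differ → 279
sku=T78: price=270 vs 3: differ → 270
sku=T79: price=389 vs 3: differ → 389

NULL, 208, 146, 49, 171, 380, NULL, 279, 270, 389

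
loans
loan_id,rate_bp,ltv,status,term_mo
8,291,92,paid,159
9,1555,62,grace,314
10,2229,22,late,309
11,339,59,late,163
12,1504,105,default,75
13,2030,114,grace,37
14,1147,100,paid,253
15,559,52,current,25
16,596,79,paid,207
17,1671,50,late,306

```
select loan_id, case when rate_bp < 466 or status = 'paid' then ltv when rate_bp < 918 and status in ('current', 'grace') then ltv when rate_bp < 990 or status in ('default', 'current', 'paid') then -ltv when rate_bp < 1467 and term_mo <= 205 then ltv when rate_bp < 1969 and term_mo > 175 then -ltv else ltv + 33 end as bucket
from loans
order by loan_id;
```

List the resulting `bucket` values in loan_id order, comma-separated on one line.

92, -62, 55, 59, -105, 147, 100, 52, 79, -50

loan_id=8: rate_bp < 466 or status = 'paid' → 92
loan_id=9: rate_bp < 1969 and term_mo > 175 → -62
loan_id=10: ELSE → 55
loan_id=11: rate_bp < 466 or status = 'paid' → 59
loan_id=12: rate_bp < 990 or status in ('default', 'current', 'paid') → -105
loan_id=13: ELSE → 147
loan_id=14: rate_bp < 466 or status = 'paid' → 100
loan_id=15: rate_bp < 918 and status in ('current', 'grace') → 52
loan_id=16: rate_bp < 466 or status = 'paid' → 79
loan_id=17: rate_bp < 1969 and term_mo > 175 → -50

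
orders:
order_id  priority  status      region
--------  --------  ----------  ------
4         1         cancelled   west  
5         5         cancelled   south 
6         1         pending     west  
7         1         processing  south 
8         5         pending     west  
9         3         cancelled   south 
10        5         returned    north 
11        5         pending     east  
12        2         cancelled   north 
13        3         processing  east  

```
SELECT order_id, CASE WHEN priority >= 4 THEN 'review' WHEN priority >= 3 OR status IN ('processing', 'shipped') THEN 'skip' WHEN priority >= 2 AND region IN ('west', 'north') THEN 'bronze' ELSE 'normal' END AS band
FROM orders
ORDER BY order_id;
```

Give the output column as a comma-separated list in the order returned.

normal, review, normal, skip, review, skip, review, review, bronze, skip

order_id=4: ELSE → normal
order_id=5: priority >= 4 → review
order_id=6: ELSE → normal
order_id=7: priority >= 3 OR status IN ('processing', 'shipped') → skip
order_id=8: priority >= 4 → review
order_id=9: priority >= 3 OR status IN ('processing', 'shipped') → skip
order_id=10: priority >= 4 → review
order_id=11: priority >= 4 → review
order_id=12: priority >= 2 AND region IN ('west', 'north') → bronze
order_id=13: priority >= 3 OR status IN ('processing', 'shipped') → skip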